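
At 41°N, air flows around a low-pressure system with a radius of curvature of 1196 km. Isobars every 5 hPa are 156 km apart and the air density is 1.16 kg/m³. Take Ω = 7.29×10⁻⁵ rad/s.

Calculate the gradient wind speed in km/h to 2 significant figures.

Coriolis parameter at 41°N:
f = 2Ω sin φ = 2 × 7.29×10⁻⁵ × sin 41° = 9.57×10⁻⁵ s⁻¹
Pressure gradient: |∂P/∂n| = 500 Pa / 156000 m = 3.21×10⁻³ Pa/m
Geostrophic speed: V_g = |∂P/∂n|/(fρ) = 3.21×10⁻³/(9.57×10⁻⁵ × 1.16) = 28.9 m/s
Around a low, centrifugal force acts outward with Coriolis, so pressure-gradient force balances both:
(1/ρ)|∂P/∂n| = fV + V²/R  →  V² + fR·V − fR·V_g = 0
With fR = 9.57×10⁻⁵ × 1196×10³ m = 114 m/s:
V = [−fR + √((fR)² + 4 fR V_g)]/2 = [−114 + √(114² + 4×114×28.9)]/2 = 23.9 m/s
Subgeostrophic (V < V_g = 28.9 m/s), as expected around a low.
Converting: 23.9 m/s × 3.6 = 86 km/h

86 km/h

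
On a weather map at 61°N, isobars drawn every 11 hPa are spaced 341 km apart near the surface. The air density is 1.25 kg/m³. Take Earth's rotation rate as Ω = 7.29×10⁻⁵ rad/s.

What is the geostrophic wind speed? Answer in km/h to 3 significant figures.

Coriolis parameter at 61°N:
f = 2Ω sin φ = 2 × 7.29×10⁻⁵ × sin 61° = 1.28×10⁻⁴ s⁻¹
Pressure gradient: |∂P/∂n| = 1100 Pa / 341000 m = 3.23×10⁻³ Pa/m
Geostrophic balance (pressure-gradient force = Coriolis force):
V_g = (1/(fρ)) |∂P/∂n| = 3.23×10⁻³ / (1.28×10⁻⁴ × 1.25) = 20.2 m/s
Converting: 20.2 m/s × 3.6 = 72.9 km/h

72.9 km/h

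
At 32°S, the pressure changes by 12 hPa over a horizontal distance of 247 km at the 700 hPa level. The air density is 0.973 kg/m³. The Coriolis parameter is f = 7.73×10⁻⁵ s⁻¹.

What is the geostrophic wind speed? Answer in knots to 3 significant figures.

Pressure gradient: |∂P/∂n| = 1200 Pa / 247000 m = 4.86×10⁻³ Pa/m
Geostrophic balance (pressure-gradient force = Coriolis force):
V_g = (1/(fρ)) |∂P/∂n| = 4.86×10⁻³ / (7.73×10⁻⁵ × 0.973) = 64.6 m/s
Converting: 64.6 m/s × 1.944 = 126 knots

126 knots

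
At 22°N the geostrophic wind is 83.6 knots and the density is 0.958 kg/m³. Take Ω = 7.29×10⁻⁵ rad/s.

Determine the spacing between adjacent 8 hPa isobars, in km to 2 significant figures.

360 km

Coriolis parameter at 22°N:
f = 2Ω sin φ = 2 × 7.29×10⁻⁵ × sin 22° = 5.46×10⁻⁵ s⁻¹
Wind speed in SI: 83.6 knots = 43.0 m/s
Geostrophic balance rearranged: |∂P/∂n| = f ρ V_g
|∂P/∂n| = 5.46×10⁻⁵ × 0.958 × 43.0 = 2.25×10⁻³ Pa/m
Isobar spacing: Δn = ΔP/|∂P/∂n| = 800 Pa / 2.25×10⁻³ Pa/m = 355506 m ≈ 360 km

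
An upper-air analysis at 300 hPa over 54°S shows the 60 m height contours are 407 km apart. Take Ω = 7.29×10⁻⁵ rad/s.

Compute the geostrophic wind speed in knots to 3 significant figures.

Coriolis parameter at 54°S:
f = 2Ω sin φ = 2 × 7.29×10⁻⁵ × sin 54° = 1.18×10⁻⁴ s⁻¹
Height gradient: |∂Z/∂n| = 60 m / 407000 m = 1.47×10⁻⁴
On a pressure surface, geostrophic balance gives V_g = (g/f)|∂Z/∂n|:
V_g = 9.81 × 1.47×10⁻⁴ / 1.18×10⁻⁴ = 12.3 m/s
Converting: 12.3 m/s × 1.944 = 23.8 knots

23.8 knots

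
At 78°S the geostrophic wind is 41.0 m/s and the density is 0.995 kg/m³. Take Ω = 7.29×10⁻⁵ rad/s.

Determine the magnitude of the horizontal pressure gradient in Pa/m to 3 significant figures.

5.82×10⁻³ Pa/m

Coriolis parameter at 78°S:
f = 2Ω sin φ = 2 × 7.29×10⁻⁵ × sin 78° = 1.43×10⁻⁴ s⁻¹
Geostrophic balance rearranged: |∂P/∂n| = f ρ V_g
|∂P/∂n| = 1.43×10⁻⁴ × 0.995 × 41.0 = 5.82×10⁻³ Pa/m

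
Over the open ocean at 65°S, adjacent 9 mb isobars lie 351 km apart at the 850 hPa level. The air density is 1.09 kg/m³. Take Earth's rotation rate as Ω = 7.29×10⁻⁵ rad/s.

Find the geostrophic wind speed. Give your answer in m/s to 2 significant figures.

18 m/s

Coriolis parameter at 65°S:
f = 2Ω sin φ = 2 × 7.29×10⁻⁵ × sin 65° = 1.32×10⁻⁴ s⁻¹
Pressure gradient: |∂P/∂n| = 900 Pa / 351000 m = 2.56×10⁻³ Pa/m
Geostrophic balance (pressure-gradient force = Coriolis force):
V_g = (1/(fρ)) |∂P/∂n| = 2.56×10⁻³ / (1.32×10⁻⁴ × 1.09) = 17.8 m/s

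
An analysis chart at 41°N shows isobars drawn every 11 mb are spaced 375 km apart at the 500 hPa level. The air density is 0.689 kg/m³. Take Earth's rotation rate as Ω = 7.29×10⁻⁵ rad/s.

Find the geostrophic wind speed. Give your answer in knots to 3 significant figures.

Coriolis parameter at 41°N:
f = 2Ω sin φ = 2 × 7.29×10⁻⁵ × sin 41° = 9.57×10⁻⁵ s⁻¹
Pressure gradient: |∂P/∂n| = 1100 Pa / 375000 m = 2.93×10⁻³ Pa/m
Geostrophic balance (pressure-gradient force = Coriolis force):
V_g = (1/(fρ)) |∂P/∂n| = 2.93×10⁻³ / (9.57×10⁻⁵ × 0.689) = 44.5 m/s
Converting: 44.5 m/s × 1.944 = 86.5 knots

86.5 knots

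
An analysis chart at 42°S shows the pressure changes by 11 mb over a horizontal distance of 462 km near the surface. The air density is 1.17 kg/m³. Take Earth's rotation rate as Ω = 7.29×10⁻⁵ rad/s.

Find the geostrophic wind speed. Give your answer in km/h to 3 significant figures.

Coriolis parameter at 42°S:
f = 2Ω sin φ = 2 × 7.29×10⁻⁵ × sin 42° = 9.76×10⁻⁵ s⁻¹
Pressure gradient: |∂P/∂n| = 1100 Pa / 462000 m = 2.38×10⁻³ Pa/m
Geostrophic balance (pressure-gradient force = Coriolis force):
V_g = (1/(fρ)) |∂P/∂n| = 2.38×10⁻³ / (9.76×10⁻⁵ × 1.17) = 20.9 m/s
Converting: 20.9 m/s × 3.6 = 75.1 km/h

75.1 km/h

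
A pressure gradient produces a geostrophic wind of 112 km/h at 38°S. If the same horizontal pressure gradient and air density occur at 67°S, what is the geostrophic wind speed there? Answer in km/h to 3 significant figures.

74.9 km/h

With the same pressure gradient and density, V_g ∝ 1/f ∝ 1/sin φ.
V₂ = V₁ · sin φ₁ / sin φ₂ = 112 × sin 38° / sin 67°
V₂ = 112 × 0.6157/0.9205 = 74.9 km/h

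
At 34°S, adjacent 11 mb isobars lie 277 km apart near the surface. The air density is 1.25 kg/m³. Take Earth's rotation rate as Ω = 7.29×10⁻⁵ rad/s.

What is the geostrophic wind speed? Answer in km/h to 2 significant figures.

140 km/h

Coriolis parameter at 34°S:
f = 2Ω sin φ = 2 × 7.29×10⁻⁵ × sin 34° = 8.15×10⁻⁵ s⁻¹
Pressure gradient: |∂P/∂n| = 1100 Pa / 277000 m = 3.97×10⁻³ Pa/m
Geostrophic balance (pressure-gradient force = Coriolis force):
V_g = (1/(fρ)) |∂P/∂n| = 3.97×10⁻³ / (8.15×10⁻⁵ × 1.25) = 39.0 m/s
Converting: 39.0 m/s × 3.6 = 140 km/h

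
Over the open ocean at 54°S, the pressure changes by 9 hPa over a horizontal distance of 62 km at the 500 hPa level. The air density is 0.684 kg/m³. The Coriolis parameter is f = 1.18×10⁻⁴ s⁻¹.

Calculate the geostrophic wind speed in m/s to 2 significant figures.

180 m/s

Pressure gradient: |∂P/∂n| = 900 Pa / 62000 m = 1.45×10⁻² Pa/m
Geostrophic balance (pressure-gradient force = Coriolis force):
V_g = (1/(fρ)) |∂P/∂n| = 1.45×10⁻² / (1.18×10⁻⁴ × 0.684) = 180 m/s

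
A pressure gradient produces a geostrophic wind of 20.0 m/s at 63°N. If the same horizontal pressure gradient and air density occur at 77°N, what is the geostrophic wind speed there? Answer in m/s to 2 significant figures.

With the same pressure gradient and density, V_g ∝ 1/f ∝ 1/sin φ.
V₂ = V₁ · sin φ₁ / sin φ₂ = 20.0 × sin 63° / sin 77°
V₂ = 20.0 × 0.8910/0.9744 = 18 m/s

18 m/s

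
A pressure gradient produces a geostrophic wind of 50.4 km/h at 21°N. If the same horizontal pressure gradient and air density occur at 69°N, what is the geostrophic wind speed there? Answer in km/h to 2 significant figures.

19 km/h

With the same pressure gradient and density, V_g ∝ 1/f ∝ 1/sin φ.
V₂ = V₁ · sin φ₁ / sin φ₂ = 50.4 × sin 21° / sin 69°
V₂ = 50.4 × 0.3584/0.9336 = 19 km/h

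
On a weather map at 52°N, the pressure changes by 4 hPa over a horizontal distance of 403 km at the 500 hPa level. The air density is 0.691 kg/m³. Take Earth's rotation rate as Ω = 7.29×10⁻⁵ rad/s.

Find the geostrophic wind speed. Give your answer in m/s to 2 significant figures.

Coriolis parameter at 52°N:
f = 2Ω sin φ = 2 × 7.29×10⁻⁵ × sin 52° = 1.15×10⁻⁴ s⁻¹
Pressure gradient: |∂P/∂n| = 400 Pa / 403000 m = 9.93×10⁻⁴ Pa/m
Geostrophic balance (pressure-gradient force = Coriolis force):
V_g = (1/(fρ)) |∂P/∂n| = 9.93×10⁻⁴ / (1.15×10⁻⁴ × 0.691) = 12.5 m/s

13 m/s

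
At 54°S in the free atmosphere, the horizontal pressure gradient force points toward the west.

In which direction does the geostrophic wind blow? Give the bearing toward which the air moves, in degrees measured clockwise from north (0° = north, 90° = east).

The pressure-gradient force points toward the west (bearing 270°).
Geostrophic balance: in the Southern Hemisphere the Coriolis force deflects motion to the left, so the geostrophic wind blows 90° to the left of the pressure-gradient force (low pressure on the right).
Rotating 270° by 90° counterclockwise gives 180° — the wind blows toward the south.

180°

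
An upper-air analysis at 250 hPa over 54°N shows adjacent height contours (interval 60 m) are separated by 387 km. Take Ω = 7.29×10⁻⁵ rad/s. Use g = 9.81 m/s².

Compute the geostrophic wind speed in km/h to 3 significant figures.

Coriolis parameter at 54°N:
f = 2Ω sin φ = 2 × 7.29×10⁻⁵ × sin 54° = 1.18×10⁻⁴ s⁻¹
Height gradient: |∂Z/∂n| = 60 m / 387000 m = 1.55×10⁻⁴
On a pressure surface, geostrophic balance gives V_g = (g/f)|∂Z/∂n|:
V_g = 9.81 × 1.55×10⁻⁴ / 1.18×10⁻⁴ = 12.9 m/s
Converting: 12.9 m/s × 3.6 = 46.4 km/h

46.4 km/h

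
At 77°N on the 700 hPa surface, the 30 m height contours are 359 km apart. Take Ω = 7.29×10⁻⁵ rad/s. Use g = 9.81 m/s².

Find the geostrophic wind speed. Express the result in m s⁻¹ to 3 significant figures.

Coriolis parameter at 77°N:
f = 2Ω sin φ = 2 × 7.29×10⁻⁵ × sin 77° = 1.42×10⁻⁴ s⁻¹
Height gradient: |∂Z/∂n| = 30 m / 359000 m = 8.36×10⁻⁵
On a pressure surface, geostrophic balance gives V_g = (g/f)|∂Z/∂n|:
V_g = 9.81 × 8.36×10⁻⁵ / 1.42×10⁻⁴ = 5.77 m/s

5.77 m s⁻¹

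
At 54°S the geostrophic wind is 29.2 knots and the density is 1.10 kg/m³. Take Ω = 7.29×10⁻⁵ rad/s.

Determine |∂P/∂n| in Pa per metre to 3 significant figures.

Coriolis parameter at 54°S:
f = 2Ω sin φ = 2 × 7.29×10⁻⁵ × sin 54° = 1.18×10⁻⁴ s⁻¹
Wind speed in SI: 29.2 knots = 15.0 m/s
Geostrophic balance rearranged: |∂P/∂n| = f ρ V_g
|∂P/∂n| = 1.18×10⁻⁴ × 1.10 × 15.0 = 1.95×10⁻³ Pa/m

1.95×10⁻³ Pa/m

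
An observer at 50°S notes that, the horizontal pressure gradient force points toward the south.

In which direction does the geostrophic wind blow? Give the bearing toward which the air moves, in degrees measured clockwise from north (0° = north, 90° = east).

090°

The pressure-gradient force points toward the south (bearing 180°).
Geostrophic balance: in the Southern Hemisphere the Coriolis force deflects motion to the left, so the geostrophic wind blows 90° to the left of the pressure-gradient force (low pressure on the right).
Rotating 180° by 90° counterclockwise gives 090° — the wind blows toward the east.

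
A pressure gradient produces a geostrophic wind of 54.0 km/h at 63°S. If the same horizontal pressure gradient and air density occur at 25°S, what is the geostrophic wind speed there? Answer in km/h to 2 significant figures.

With the same pressure gradient and density, V_g ∝ 1/f ∝ 1/sin φ.
V₂ = V₁ · sin φ₁ / sin φ₂ = 54.0 × sin 63° / sin 25°
V₂ = 54.0 × 0.8910/0.4226 = 110 km/h

110 km/h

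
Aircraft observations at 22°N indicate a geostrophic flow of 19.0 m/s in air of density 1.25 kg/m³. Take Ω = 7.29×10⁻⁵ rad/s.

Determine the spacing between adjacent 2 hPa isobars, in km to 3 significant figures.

Coriolis parameter at 22°N:
f = 2Ω sin φ = 2 × 7.29×10⁻⁵ × sin 22° = 5.46×10⁻⁵ s⁻¹
Geostrophic balance rearranged: |∂P/∂n| = f ρ V_g
|∂P/∂n| = 5.46×10⁻⁵ × 1.25 × 19.0 = 1.30×10⁻³ Pa/m
Isobar spacing: Δn = ΔP/|∂P/∂n| = 200 Pa / 1.30×10⁻³ Pa/m = 154182 m ≈ 154 km

154 km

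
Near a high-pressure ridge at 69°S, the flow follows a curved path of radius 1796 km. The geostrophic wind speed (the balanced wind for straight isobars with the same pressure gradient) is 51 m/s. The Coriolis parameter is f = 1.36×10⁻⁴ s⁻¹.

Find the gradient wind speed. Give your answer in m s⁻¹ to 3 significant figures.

72.5 m s⁻¹

Around a high, pressure-gradient force acts outward with centrifugal, so Coriolis balances both:
fV = (1/ρ)|∂P/∂n| + V²/R  →  V² − fR·V + fR·V_g = 0
With fR = 1.36×10⁻⁴ × 1796×10³ m = 244 m/s:
V = [fR − √((fR)² − 4 fR V_g)]/2 = [244 − √(244² − 4×244×51)]/2 = 72.5 m/s
Supergeostrophic (V > V_g = 51 m/s), as expected around a high.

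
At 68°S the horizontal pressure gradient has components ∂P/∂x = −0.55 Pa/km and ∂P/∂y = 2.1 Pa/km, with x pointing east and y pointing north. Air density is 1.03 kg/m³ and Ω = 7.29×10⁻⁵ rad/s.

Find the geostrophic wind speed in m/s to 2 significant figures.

16 m/s

Coriolis parameter at 68°S:
f = 2Ω sin φ = 2 × 7.29×10⁻⁵ × sin 68° = 1.35×10⁻⁴ s⁻¹
In the Southern Hemisphere f is negative: f = −1.35×10⁻⁴ s⁻¹.
Component geostrophic relations (x east, y north):
u_g = −(1/(fρ)) ∂P/∂y,  v_g = (1/(fρ)) ∂P/∂x
u_g = −(2.1×10⁻³)/(−1.35×10⁻⁴ × 1.03) = 15.1 m/s;  v_g = (−0.55×10⁻³)/(−1.35×10⁻⁴ × 1.03) = 3.95 m/s
|V_g| = √(u_g² + v_g²) = 15.6 m/s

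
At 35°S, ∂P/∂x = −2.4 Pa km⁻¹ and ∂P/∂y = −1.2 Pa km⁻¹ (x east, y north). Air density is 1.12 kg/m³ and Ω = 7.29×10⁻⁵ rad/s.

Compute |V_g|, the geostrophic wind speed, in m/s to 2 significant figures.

29 m/s

Coriolis parameter at 35°S:
f = 2Ω sin φ = 2 × 7.29×10⁻⁵ × sin 35° = 8.36×10⁻⁵ s⁻¹
In the Southern Hemisphere f is negative: f = −8.36×10⁻⁵ s⁻¹.
Component geostrophic relations (x east, y north):
u_g = −(1/(fρ)) ∂P/∂y,  v_g = (1/(fρ)) ∂P/∂x
u_g = −(−1.2×10⁻³)/(−8.36×10⁻⁵ × 1.12) = −12.8 m/s;  v_g = (−2.4×10⁻³)/(−8.36×10⁻⁵ × 1.12) = 25.6 m/s
|V_g| = √(u_g² + v_g²) = 28.6 m/s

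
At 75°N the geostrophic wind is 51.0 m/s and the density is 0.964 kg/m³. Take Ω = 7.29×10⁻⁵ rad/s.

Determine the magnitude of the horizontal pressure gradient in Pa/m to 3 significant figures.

6.92×10⁻³ Pa/m

Coriolis parameter at 75°N:
f = 2Ω sin φ = 2 × 7.29×10⁻⁵ × sin 75° = 1.41×10⁻⁴ s⁻¹
Geostrophic balance rearranged: |∂P/∂n| = f ρ V_g
|∂P/∂n| = 1.41×10⁻⁴ × 0.964 × 51.0 = 6.92×10⁻³ Pa/m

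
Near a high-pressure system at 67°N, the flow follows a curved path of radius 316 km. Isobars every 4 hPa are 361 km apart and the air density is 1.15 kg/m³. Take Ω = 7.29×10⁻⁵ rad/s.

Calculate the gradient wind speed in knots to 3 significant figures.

Coriolis parameter at 67°N:
f = 2Ω sin φ = 2 × 7.29×10⁻⁵ × sin 67° = 1.34×10⁻⁴ s⁻¹
Pressure gradient: |∂P/∂n| = 400 Pa / 361000 m = 1.11×10⁻³ Pa/m
Geostrophic speed: V_g = |∂P/∂n|/(fρ) = 1.11×10⁻³/(1.34×10⁻⁴ × 1.15) = 7.18 m/s
Around a high, pressure-gradient force acts outward with centrifugal, so Coriolis balances both:
fV = (1/ρ)|∂P/∂n| + V²/R  →  V² − fR·V + fR·V_g = 0
With fR = 1.34×10⁻⁴ × 316×10³ m = 42.4 m/s:
V = [fR − √((fR)² − 4 fR V_g)]/2 = [42.4 − √(42.4² − 4×42.4×7.18)]/2 = 9.16 m/s
Supergeostrophic (V > V_g = 7.18 m/s), as expected around a high.
Converting: 9.16 m/s × 1.944 = 17.8 knots

17.8 knots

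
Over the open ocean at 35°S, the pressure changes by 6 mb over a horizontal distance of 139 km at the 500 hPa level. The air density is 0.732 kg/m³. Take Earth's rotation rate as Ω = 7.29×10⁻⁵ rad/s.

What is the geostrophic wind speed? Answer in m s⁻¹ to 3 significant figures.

70.5 m s⁻¹

Coriolis parameter at 35°S:
f = 2Ω sin φ = 2 × 7.29×10⁻⁵ × sin 35° = 8.36×10⁻⁵ s⁻¹
Pressure gradient: |∂P/∂n| = 600 Pa / 139000 m = 4.32×10⁻³ Pa/m
Geostrophic balance (pressure-gradient force = Coriolis force):
V_g = (1/(fρ)) |∂P/∂n| = 4.32×10⁻³ / (8.36×10⁻⁵ × 0.732) = 70.5 m/s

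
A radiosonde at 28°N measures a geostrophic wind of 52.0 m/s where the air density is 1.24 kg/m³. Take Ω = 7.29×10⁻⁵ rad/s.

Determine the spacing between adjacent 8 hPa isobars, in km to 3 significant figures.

181 km

Coriolis parameter at 28°N:
f = 2Ω sin φ = 2 × 7.29×10⁻⁵ × sin 28° = 6.84×10⁻⁵ s⁻¹
Geostrophic balance rearranged: |∂P/∂n| = f ρ V_g
|∂P/∂n| = 6.84×10⁻⁵ × 1.24 × 52.0 = 4.41×10⁻³ Pa/m
Isobar spacing: Δn = ΔP/|∂P/∂n| = 800 Pa / 4.41×10⁻³ Pa/m = 181258 m ≈ 181 km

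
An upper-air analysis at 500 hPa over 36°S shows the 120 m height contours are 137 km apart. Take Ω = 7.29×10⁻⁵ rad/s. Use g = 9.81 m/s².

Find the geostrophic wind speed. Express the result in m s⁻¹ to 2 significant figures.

100 m s⁻¹

Coriolis parameter at 36°S:
f = 2Ω sin φ = 2 × 7.29×10⁻⁵ × sin 36° = 8.57×10⁻⁵ s⁻¹
Height gradient: |∂Z/∂n| = 120 m / 137000 m = 8.76×10⁻⁴
On a pressure surface, geostrophic balance gives V_g = (g/f)|∂Z/∂n|:
V_g = 9.81 × 8.76×10⁻⁴ / 8.57×10⁻⁵ = 100 m/s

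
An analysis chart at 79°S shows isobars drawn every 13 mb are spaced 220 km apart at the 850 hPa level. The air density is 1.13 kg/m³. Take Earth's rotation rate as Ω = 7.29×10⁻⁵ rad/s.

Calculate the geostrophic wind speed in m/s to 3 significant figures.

36.5 m/s

Coriolis parameter at 79°S:
f = 2Ω sin φ = 2 × 7.29×10⁻⁵ × sin 79° = 1.43×10⁻⁴ s⁻¹
Pressure gradient: |∂P/∂n| = 1300 Pa / 220000 m = 5.91×10⁻³ Pa/m
Geostrophic balance (pressure-gradient force = Coriolis force):
V_g = (1/(fρ)) |∂P/∂n| = 5.91×10⁻³ / (1.43×10⁻⁴ × 1.13) = 36.5 m/s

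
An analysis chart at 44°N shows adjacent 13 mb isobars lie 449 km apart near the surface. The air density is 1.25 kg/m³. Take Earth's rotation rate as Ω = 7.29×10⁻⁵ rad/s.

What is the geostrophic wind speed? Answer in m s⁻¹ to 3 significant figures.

22.9 m s⁻¹

Coriolis parameter at 44°N:
f = 2Ω sin φ = 2 × 7.29×10⁻⁵ × sin 44° = 1.01×10⁻⁴ s⁻¹
Pressure gradient: |∂P/∂n| = 1300 Pa / 449000 m = 2.90×10⁻³ Pa/m
Geostrophic balance (pressure-gradient force = Coriolis force):
V_g = (1/(fρ)) |∂P/∂n| = 2.90×10⁻³ / (1.01×10⁻⁴ × 1.25) = 22.9 m/s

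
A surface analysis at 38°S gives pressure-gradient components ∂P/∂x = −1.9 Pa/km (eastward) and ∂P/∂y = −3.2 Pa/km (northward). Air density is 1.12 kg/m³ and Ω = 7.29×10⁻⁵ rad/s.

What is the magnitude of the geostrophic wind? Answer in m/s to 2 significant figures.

37 m/s

Coriolis parameter at 38°S:
f = 2Ω sin φ = 2 × 7.29×10⁻⁵ × sin 38° = 8.98×10⁻⁵ s⁻¹
In the Southern Hemisphere f is negative: f = −8.98×10⁻⁵ s⁻¹.
Component geostrophic relations (x east, y north):
u_g = −(1/(fρ)) ∂P/∂y,  v_g = (1/(fρ)) ∂P/∂x
u_g = −(−3.2×10⁻³)/(−8.98×10⁻⁵ × 1.12) = −31.8 m/s;  v_g = (−1.9×10⁻³)/(−8.98×10⁻⁵ × 1.12) = 18.9 m/s
|V_g| = √(u_g² + v_g²) = 37.0 m/s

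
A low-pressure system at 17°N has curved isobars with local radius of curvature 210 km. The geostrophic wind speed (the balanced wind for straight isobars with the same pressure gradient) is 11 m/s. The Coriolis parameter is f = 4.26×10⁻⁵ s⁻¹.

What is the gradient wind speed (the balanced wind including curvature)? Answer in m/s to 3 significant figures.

Around a low, centrifugal force acts outward with Coriolis, so pressure-gradient force balances both:
(1/ρ)|∂P/∂n| = fV + V²/R  →  V² + fR·V − fR·V_g = 0
With fR = 4.26×10⁻⁵ × 210×10³ m = 8.95 m/s:
V = [−fR + √((fR)² + 4 fR V_g)]/2 = [−8.95 + √(8.95² + 4×8.95×11)]/2 = 6.41 m/s
Subgeostrophic (V < V_g = 11 m/s), as expected around a low.

6.41 m/s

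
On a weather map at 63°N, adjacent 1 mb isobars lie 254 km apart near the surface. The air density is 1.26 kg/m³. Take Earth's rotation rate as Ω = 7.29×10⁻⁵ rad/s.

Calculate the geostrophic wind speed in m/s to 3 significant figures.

2.41 m/s

Coriolis parameter at 63°N:
f = 2Ω sin φ = 2 × 7.29×10⁻⁵ × sin 63° = 1.30×10⁻⁴ s⁻¹
Pressure gradient: |∂P/∂n| = 100 Pa / 254000 m = 3.94×10⁻⁴ Pa/m
Geostrophic balance (pressure-gradient force = Coriolis force):
V_g = (1/(fρ)) |∂P/∂n| = 3.94×10⁻⁴ / (1.30×10⁻⁴ × 1.26) = 2.41 m/s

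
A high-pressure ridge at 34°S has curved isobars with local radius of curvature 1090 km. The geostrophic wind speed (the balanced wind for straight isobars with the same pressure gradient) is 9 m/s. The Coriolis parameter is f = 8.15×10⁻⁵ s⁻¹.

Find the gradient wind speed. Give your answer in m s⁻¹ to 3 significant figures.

Around a high, pressure-gradient force acts outward with centrifugal, so Coriolis balances both:
fV = (1/ρ)|∂P/∂n| + V²/R  →  V² − fR·V + fR·V_g = 0
With fR = 8.15×10⁻⁵ × 1090×10³ m = 88.8 m/s:
V = [fR − √((fR)² − 4 fR V_g)]/2 = [88.8 − √(88.8² − 4×88.8×9)]/2 = 10.2 m/s
Supergeostrophic (V > V_g = 9 m/s), as expected around a high.

10.2 m s⁻¹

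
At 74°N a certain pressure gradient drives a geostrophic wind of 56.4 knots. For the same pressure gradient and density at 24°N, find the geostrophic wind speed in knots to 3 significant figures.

With the same pressure gradient and density, V_g ∝ 1/f ∝ 1/sin φ.
V₂ = V₁ · sin φ₁ / sin φ₂ = 56.4 × sin 74° / sin 24°
V₂ = 56.4 × 0.9613/0.4067 = 133 knots

133 knots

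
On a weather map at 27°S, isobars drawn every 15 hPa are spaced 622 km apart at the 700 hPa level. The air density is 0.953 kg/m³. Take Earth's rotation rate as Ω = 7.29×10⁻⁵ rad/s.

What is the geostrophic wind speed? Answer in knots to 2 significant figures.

74 knots

Coriolis parameter at 27°S:
f = 2Ω sin φ = 2 × 7.29×10⁻⁵ × sin 27° = 6.62×10⁻⁵ s⁻¹
Pressure gradient: |∂P/∂n| = 1500 Pa / 622000 m = 2.41×10⁻³ Pa/m
Geostrophic balance (pressure-gradient force = Coriolis force):
V_g = (1/(fρ)) |∂P/∂n| = 2.41×10⁻³ / (6.62×10⁻⁵ × 0.953) = 38.2 m/s
Converting: 38.2 m/s × 1.944 = 74 knots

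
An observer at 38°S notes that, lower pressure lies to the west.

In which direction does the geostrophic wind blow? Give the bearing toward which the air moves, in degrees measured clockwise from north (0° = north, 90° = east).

180°

The pressure-gradient force points toward the west (bearing 270°).
Geostrophic balance: in the Southern Hemisphere the Coriolis force deflects motion to the left, so the geostrophic wind blows 90° to the left of the pressure-gradient force (low pressure on the right).
Rotating 270° by 90° counterclockwise gives 180° — the wind blows toward the south.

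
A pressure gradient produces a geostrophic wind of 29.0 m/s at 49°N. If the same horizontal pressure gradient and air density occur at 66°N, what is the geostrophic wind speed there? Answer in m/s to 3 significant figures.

With the same pressure gradient and density, V_g ∝ 1/f ∝ 1/sin φ.
V₂ = V₁ · sin φ₁ / sin φ₂ = 29.0 × sin 49° / sin 66°
V₂ = 29.0 × 0.7547/0.9135 = 24.0 m/s

24.0 m/s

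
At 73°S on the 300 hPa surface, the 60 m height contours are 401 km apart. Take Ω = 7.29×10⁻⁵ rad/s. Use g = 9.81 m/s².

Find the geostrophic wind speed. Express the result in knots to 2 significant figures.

20 knots

Coriolis parameter at 73°S:
f = 2Ω sin φ = 2 × 7.29×10⁻⁵ × sin 73° = 1.39×10⁻⁴ s⁻¹
Height gradient: |∂Z/∂n| = 60 m / 401000 m = 1.50×10⁻⁴
On a pressure surface, geostrophic balance gives V_g = (g/f)|∂Z/∂n|:
V_g = 9.81 × 1.50×10⁻⁴ / 1.39×10⁻⁴ = 10.5 m/s
Converting: 10.5 m/s × 1.944 = 20 knots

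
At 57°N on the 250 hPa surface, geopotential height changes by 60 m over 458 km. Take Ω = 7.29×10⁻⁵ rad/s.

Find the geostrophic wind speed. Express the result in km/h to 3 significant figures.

Coriolis parameter at 57°N:
f = 2Ω sin φ = 2 × 7.29×10⁻⁵ × sin 57° = 1.22×10⁻⁴ s⁻¹
Height gradient: |∂Z/∂n| = 60 m / 458000 m = 1.31×10⁻⁴
On a pressure surface, geostrophic balance gives V_g = (g/f)|∂Z/∂n|:
V_g = 9.81 × 1.31×10⁻⁴ / 1.22×10⁻⁴ = 10.5 m/s
Converting: 10.5 m/s × 3.6 = 37.8 km/h

37.8 km/h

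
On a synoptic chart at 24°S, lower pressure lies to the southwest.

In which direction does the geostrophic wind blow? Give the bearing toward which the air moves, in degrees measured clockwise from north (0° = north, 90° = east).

135°

The pressure-gradient force points toward the southwest (bearing 225°).
Geostrophic balance: in the Southern Hemisphere the Coriolis force deflects motion to the left, so the geostrophic wind blows 90° to the left of the pressure-gradient force (low pressure on the right).
Rotating 225° by 90° counterclockwise gives 135° — the wind blows toward the southeast.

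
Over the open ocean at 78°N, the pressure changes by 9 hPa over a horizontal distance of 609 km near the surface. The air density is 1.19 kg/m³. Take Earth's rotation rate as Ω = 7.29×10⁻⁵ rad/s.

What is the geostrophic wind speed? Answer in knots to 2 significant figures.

17 knots

Coriolis parameter at 78°N:
f = 2Ω sin φ = 2 × 7.29×10⁻⁵ × sin 78° = 1.43×10⁻⁴ s⁻¹
Pressure gradient: |∂P/∂n| = 900 Pa / 609000 m = 1.48×10⁻³ Pa/m
Geostrophic balance (pressure-gradient force = Coriolis force):
V_g = (1/(fρ)) |∂P/∂n| = 1.48×10⁻³ / (1.43×10⁻⁴ × 1.19) = 8.71 m/s
Converting: 8.71 m/s × 1.944 = 17 knots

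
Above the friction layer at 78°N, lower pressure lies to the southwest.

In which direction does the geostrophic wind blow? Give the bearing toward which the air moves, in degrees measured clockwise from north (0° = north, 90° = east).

315°

The pressure-gradient force points toward the southwest (bearing 225°).
Geostrophic balance: in the Northern Hemisphere the Coriolis force deflects motion to the right, so the geostrophic wind blows 90° to the right of the pressure-gradient force (low pressure on the left).
Rotating 225° by 90° clockwise gives 315° — the wind blows toward the northwest.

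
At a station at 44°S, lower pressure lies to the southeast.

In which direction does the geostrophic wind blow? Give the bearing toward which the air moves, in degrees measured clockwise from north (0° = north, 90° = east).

The pressure-gradient force points toward the southeast (bearing 135°).
Geostrophic balance: in the Southern Hemisphere the Coriolis force deflects motion to the left, so the geostrophic wind blows 90° to the left of the pressure-gradient force (low pressure on the right).
Rotating 135° by 90° counterclockwise gives 045° — the wind blows toward the northeast.

045°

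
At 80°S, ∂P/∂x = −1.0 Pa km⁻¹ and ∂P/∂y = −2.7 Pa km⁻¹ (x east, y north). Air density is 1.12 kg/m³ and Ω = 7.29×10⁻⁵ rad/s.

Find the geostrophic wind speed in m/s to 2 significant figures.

18 m/s

Coriolis parameter at 80°S:
f = 2Ω sin φ = 2 × 7.29×10⁻⁵ × sin 80° = 1.44×10⁻⁴ s⁻¹
In the Southern Hemisphere f is negative: f = −1.44×10⁻⁴ s⁻¹.
Component geostrophic relations (x east, y north):
u_g = −(1/(fρ)) ∂P/∂y,  v_g = (1/(fρ)) ∂P/∂x
u_g = −(−2.7×10⁻³)/(−1.44×10⁻⁴ × 1.12) = −16.8 m/s;  v_g = (−1.0×10⁻³)/(−1.44×10⁻⁴ × 1.12) = 6.22 m/s
|V_g| = √(u_g² + v_g²) = 17.9 m/s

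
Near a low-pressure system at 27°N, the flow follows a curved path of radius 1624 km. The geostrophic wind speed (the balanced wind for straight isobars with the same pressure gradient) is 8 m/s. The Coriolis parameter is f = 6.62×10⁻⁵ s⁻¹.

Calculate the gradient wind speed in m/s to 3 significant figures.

7.48 m/s

Around a low, centrifugal force acts outward with Coriolis, so pressure-gradient force balances both:
(1/ρ)|∂P/∂n| = fV + V²/R  →  V² + fR·V − fR·V_g = 0
With fR = 6.62×10⁻⁵ × 1624×10³ m = 108 m/s:
V = [−fR + √((fR)² + 4 fR V_g)]/2 = [−108 + √(108² + 4×108×8)]/2 = 7.48 m/s
Subgeostrophic (V < V_g = 8 m/s), as expected around a low.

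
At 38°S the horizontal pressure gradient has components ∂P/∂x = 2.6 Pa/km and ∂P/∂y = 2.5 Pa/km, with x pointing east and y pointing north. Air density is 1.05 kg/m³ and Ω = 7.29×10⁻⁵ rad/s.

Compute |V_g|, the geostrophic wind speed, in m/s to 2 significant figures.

38 m/s

Coriolis parameter at 38°S:
f = 2Ω sin φ = 2 × 7.29×10⁻⁵ × sin 38° = 8.98×10⁻⁵ s⁻¹
In the Southern Hemisphere f is negative: f = −8.98×10⁻⁵ s⁻¹.
Component geostrophic relations (x east, y north):
u_g = −(1/(fρ)) ∂P/∂y,  v_g = (1/(fρ)) ∂P/∂x
u_g = −(2.5×10⁻³)/(−8.98×10⁻⁵ × 1.05) = 26.5 m/s;  v_g = (2.6×10⁻³)/(−8.98×10⁻⁵ × 1.05) = −27.6 m/s
|V_g| = √(u_g² + v_g²) = 38.3 m/s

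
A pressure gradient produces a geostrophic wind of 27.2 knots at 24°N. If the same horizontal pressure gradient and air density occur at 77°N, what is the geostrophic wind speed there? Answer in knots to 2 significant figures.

11 knots

With the same pressure gradient and density, V_g ∝ 1/f ∝ 1/sin φ.
V₂ = V₁ · sin φ₁ / sin φ₂ = 27.2 × sin 24° / sin 77°
V₂ = 27.2 × 0.4067/0.9744 = 11 knots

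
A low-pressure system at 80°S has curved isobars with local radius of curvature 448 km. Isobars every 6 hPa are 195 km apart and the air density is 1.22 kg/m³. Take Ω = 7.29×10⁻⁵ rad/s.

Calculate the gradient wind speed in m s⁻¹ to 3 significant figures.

14.4 m s⁻¹

Coriolis parameter at 80°S:
f = 2Ω sin φ = 2 × 7.29×10⁻⁵ × sin 80° = 1.44×10⁻⁴ s⁻¹
Pressure gradient: |∂P/∂n| = 600 Pa / 195000 m = 3.08×10⁻³ Pa/m
Geostrophic speed: V_g = |∂P/∂n|/(fρ) = 3.08×10⁻³/(1.44×10⁻⁴ × 1.22) = 17.6 m/s
Around a low, centrifugal force acts outward with Coriolis, so pressure-gradient force balances both:
(1/ρ)|∂P/∂n| = fV + V²/R  →  V² + fR·V − fR·V_g = 0
With fR = 1.44×10⁻⁴ × 448×10³ m = 64.3 m/s:
V = [−fR + √((fR)² + 4 fR V_g)]/2 = [−64.3 + √(64.3² + 4×64.3×17.6)]/2 = 14.4 m/s
Subgeostrophic (V < V_g = 17.6 m/s), as expected around a low.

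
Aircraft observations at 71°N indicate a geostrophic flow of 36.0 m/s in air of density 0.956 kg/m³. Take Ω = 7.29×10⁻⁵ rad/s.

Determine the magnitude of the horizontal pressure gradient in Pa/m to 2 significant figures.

4.7×10⁻³ Pa/m

Coriolis parameter at 71°N:
f = 2Ω sin φ = 2 × 7.29×10⁻⁵ × sin 71° = 1.38×10⁻⁴ s⁻¹
Geostrophic balance rearranged: |∂P/∂n| = f ρ V_g
|∂P/∂n| = 1.38×10⁻⁴ × 0.956 × 36.0 = 4.74×10⁻³ Pa/m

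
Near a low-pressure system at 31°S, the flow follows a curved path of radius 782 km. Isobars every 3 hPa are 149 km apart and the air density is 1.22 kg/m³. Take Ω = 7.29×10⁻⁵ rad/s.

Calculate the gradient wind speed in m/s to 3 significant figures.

Coriolis parameter at 31°S:
f = 2Ω sin φ = 2 × 7.29×10⁻⁵ × sin 31° = 7.51×10⁻⁵ s⁻¹
Pressure gradient: |∂P/∂n| = 300 Pa / 149000 m = 2.01×10⁻³ Pa/m
Geostrophic speed: V_g = |∂P/∂n|/(fρ) = 2.01×10⁻³/(7.51×10⁻⁵ × 1.22) = 22.0 m/s
Around a low, centrifugal force acts outward with Coriolis, so pressure-gradient force balances both:
(1/ρ)|∂P/∂n| = fV + V²/R  →  V² + fR·V − fR·V_g = 0
With fR = 7.51×10⁻⁵ × 782×10³ m = 58.7 m/s:
V = [−fR + √((fR)² + 4 fR V_g)]/2 = [−58.7 + √(58.7² + 4×58.7×22)]/2 = 17 m/s
Subgeostrophic (V < V_g = 22 m/s), as expected around a low.

17.0 m/s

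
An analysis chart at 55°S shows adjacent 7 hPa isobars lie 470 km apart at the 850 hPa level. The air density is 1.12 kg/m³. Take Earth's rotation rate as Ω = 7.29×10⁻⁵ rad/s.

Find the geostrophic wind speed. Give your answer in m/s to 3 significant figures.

Coriolis parameter at 55°S:
f = 2Ω sin φ = 2 × 7.29×10⁻⁵ × sin 55° = 1.19×10⁻⁴ s⁻¹
Pressure gradient: |∂P/∂n| = 700 Pa / 470000 m = 1.49×10⁻³ Pa/m
Geostrophic balance (pressure-gradient force = Coriolis force):
V_g = (1/(fρ)) |∂P/∂n| = 1.49×10⁻³ / (1.19×10⁻⁴ × 1.12) = 11.1 m/s

11.1 m/s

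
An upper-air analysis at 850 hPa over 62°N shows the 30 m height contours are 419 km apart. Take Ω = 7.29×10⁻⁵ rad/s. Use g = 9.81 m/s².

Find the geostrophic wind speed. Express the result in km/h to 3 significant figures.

Coriolis parameter at 62°N:
f = 2Ω sin φ = 2 × 7.29×10⁻⁵ × sin 62° = 1.29×10⁻⁴ s⁻¹
Height gradient: |∂Z/∂n| = 30 m / 419000 m = 7.16×10⁻⁵
On a pressure surface, geostrophic balance gives V_g = (g/f)|∂Z/∂n|:
V_g = 9.81 × 7.16×10⁻⁵ / 1.29×10⁻⁴ = 5.46 m/s
Converting: 5.46 m/s × 3.6 = 19.6 km/h

19.6 km/h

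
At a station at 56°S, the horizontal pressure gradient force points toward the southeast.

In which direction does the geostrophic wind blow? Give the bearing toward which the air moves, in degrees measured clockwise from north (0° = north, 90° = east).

The pressure-gradient force points toward the southeast (bearing 135°).
Geostrophic balance: in the Southern Hemisphere the Coriolis force deflects motion to the left, so the geostrophic wind blows 90° to the left of the pressure-gradient force (low pressure on the right).
Rotating 135° by 90° counterclockwise gives 045° — the wind blows toward the northeast.

045°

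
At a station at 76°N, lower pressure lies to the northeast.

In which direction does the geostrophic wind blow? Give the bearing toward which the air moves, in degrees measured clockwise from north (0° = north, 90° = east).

The pressure-gradient force points toward the northeast (bearing 045°).
Geostrophic balance: in the Northern Hemisphere the Coriolis force deflects motion to the right, so the geostrophic wind blows 90° to the right of the pressure-gradient force (low pressure on the left).
Rotating 045° by 90° clockwise gives 135° — the wind blows toward the southeast.

135°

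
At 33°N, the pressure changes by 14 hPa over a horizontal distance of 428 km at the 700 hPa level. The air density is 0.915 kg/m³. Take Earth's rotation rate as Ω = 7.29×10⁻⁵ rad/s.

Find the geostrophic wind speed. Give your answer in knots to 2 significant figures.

Coriolis parameter at 33°N:
f = 2Ω sin φ = 2 × 7.29×10⁻⁵ × sin 33° = 7.94×10⁻⁵ s⁻¹
Pressure gradient: |∂P/∂n| = 1400 Pa / 428000 m = 3.27×10⁻³ Pa/m
Geostrophic balance (pressure-gradient force = Coriolis force):
V_g = (1/(fρ)) |∂P/∂n| = 3.27×10⁻³ / (7.94×10⁻⁵ × 0.915) = 45.0 m/s
Converting: 45.0 m/s × 1.944 = 88 knots

88 knots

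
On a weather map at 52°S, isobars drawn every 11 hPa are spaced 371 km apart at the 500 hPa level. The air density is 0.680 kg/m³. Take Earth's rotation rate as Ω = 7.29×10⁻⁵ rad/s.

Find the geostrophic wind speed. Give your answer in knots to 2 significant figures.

Coriolis parameter at 52°S:
f = 2Ω sin φ = 2 × 7.29×10⁻⁵ × sin 52° = 1.15×10⁻⁴ s⁻¹
Pressure gradient: |∂P/∂n| = 1100 Pa / 371000 m = 2.96×10⁻³ Pa/m
Geostrophic balance (pressure-gradient force = Coriolis force):
V_g = (1/(fρ)) |∂P/∂n| = 2.96×10⁻³ / (1.15×10⁻⁴ × 0.680) = 38.0 m/s
Converting: 38.0 m/s × 1.944 = 74 knots

74 knots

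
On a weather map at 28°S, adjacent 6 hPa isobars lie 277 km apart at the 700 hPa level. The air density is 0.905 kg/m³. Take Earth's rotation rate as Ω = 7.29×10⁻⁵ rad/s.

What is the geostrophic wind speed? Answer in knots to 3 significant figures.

Coriolis parameter at 28°S:
f = 2Ω sin φ = 2 × 7.29×10⁻⁵ × sin 28° = 6.84×10⁻⁵ s⁻¹
Pressure gradient: |∂P/∂n| = 600 Pa / 277000 m = 2.17×10⁻³ Pa/m
Geostrophic balance (pressure-gradient force = Coriolis force):
V_g = (1/(fρ)) |∂P/∂n| = 2.17×10⁻³ / (6.84×10⁻⁵ × 0.905) = 35.0 m/s
Converting: 35.0 m/s × 1.944 = 68.0 knots

68.0 knots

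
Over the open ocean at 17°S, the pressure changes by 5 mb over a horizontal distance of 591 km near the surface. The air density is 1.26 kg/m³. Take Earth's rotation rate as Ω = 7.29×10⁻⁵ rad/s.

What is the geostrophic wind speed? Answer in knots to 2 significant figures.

Coriolis parameter at 17°S:
f = 2Ω sin φ = 2 × 7.29×10⁻⁵ × sin 17° = 4.26×10⁻⁵ s⁻¹
Pressure gradient: |∂P/∂n| = 500 Pa / 591000 m = 8.46×10⁻⁴ Pa/m
Geostrophic balance (pressure-gradient force = Coriolis force):
V_g = (1/(fρ)) |∂P/∂n| = 8.46×10⁻⁴ / (4.26×10⁻⁵ × 1.26) = 15.8 m/s
Converting: 15.8 m/s × 1.944 = 31 knots

31 knots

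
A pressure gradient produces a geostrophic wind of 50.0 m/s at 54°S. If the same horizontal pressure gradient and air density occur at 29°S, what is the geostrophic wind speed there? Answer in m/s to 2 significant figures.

83 m/s

With the same pressure gradient and density, V_g ∝ 1/f ∝ 1/sin φ.
V₂ = V₁ · sin φ₁ / sin φ₂ = 50.0 × sin 54° / sin 29°
V₂ = 50.0 × 0.8090/0.4848 = 83 m/s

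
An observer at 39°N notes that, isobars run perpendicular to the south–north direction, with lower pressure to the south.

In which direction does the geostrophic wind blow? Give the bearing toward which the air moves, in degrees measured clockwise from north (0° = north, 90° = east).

The pressure-gradient force points toward the south (bearing 180°).
Geostrophic balance: in the Northern Hemisphere the Coriolis force deflects motion to the right, so the geostrophic wind blows 90° to the right of the pressure-gradient force (low pressure on the left).
Rotating 180° by 90° clockwise gives 270° — the wind blows toward the west.

270°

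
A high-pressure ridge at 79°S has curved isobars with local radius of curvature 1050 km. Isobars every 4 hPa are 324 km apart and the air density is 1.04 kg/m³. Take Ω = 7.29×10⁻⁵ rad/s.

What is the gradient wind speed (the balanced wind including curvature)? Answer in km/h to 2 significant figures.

Coriolis parameter at 79°S:
f = 2Ω sin φ = 2 × 7.29×10⁻⁵ × sin 79° = 1.43×10⁻⁴ s⁻¹
Pressure gradient: |∂P/∂n| = 400 Pa / 324000 m = 1.23×10⁻³ Pa/m
Geostrophic speed: V_g = |∂P/∂n|/(fρ) = 1.23×10⁻³/(1.43×10⁻⁴ × 1.04) = 8.29 m/s
Around a high, pressure-gradient force acts outward with centrifugal, so Coriolis balances both:
fV = (1/ρ)|∂P/∂n| + V²/R  →  V² − fR·V + fR·V_g = 0
With fR = 1.43×10⁻⁴ × 1050×10³ m = 150 m/s:
V = [fR − √((fR)² − 4 fR V_g)]/2 = [150 − √(150² − 4×150×8.29)]/2 = 8.81 m/s
Supergeostrophic (V > V_g = 8.29 m/s), as expected around a high.
Converting: 8.81 m/s × 3.6 = 32 km/h

32 km/h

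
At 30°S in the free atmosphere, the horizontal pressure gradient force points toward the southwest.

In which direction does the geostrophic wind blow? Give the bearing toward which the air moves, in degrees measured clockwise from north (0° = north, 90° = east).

The pressure-gradient force points toward the southwest (bearing 225°).
Geostrophic balance: in the Southern Hemisphere the Coriolis force deflects motion to the left, so the geostrophic wind blows 90° to the left of the pressure-gradient force (low pressure on the right).
Rotating 225° by 90° counterclockwise gives 135° — the wind blows toward the southeast.

135°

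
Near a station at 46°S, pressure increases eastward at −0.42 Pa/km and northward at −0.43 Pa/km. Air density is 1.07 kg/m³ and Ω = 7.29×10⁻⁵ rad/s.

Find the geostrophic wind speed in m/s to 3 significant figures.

Coriolis parameter at 46°S:
f = 2Ω sin φ = 2 × 7.29×10⁻⁵ × sin 46° = 1.05×10⁻⁴ s⁻¹
In the Southern Hemisphere f is negative: f = −1.05×10⁻⁴ s⁻¹.
Component geostrophic relations (x east, y north):
u_g = −(1/(fρ)) ∂P/∂y,  v_g = (1/(fρ)) ∂P/∂x
u_g = −(−0.43×10⁻³)/(−1.05×10⁻⁴ × 1.07) = −3.83 m/s;  v_g = (−0.42×10⁻³)/(−1.05×10⁻⁴ × 1.07) = 3.74 m/s
|V_g| = √(u_g² + v_g²) = 5.36 m/s

5.36 m/s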